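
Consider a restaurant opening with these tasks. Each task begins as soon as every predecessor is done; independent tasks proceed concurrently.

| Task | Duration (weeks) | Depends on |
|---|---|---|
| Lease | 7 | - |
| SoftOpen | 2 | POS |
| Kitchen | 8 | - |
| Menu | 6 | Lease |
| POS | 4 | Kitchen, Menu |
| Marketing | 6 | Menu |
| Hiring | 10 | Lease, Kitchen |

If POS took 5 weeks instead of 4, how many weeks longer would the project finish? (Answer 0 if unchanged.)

1

Actual critical path: Lease→Menu→POS→SoftOpen = 7+6+4+2 = 19 ⇒ 19 weeks.
POS lies on that path, so at 5 weeks the path becomes 20 weeks.
No other chain overtakes it, so the finish is 20 weeks.
Change in finish: 20 − 19 = +1 weeks.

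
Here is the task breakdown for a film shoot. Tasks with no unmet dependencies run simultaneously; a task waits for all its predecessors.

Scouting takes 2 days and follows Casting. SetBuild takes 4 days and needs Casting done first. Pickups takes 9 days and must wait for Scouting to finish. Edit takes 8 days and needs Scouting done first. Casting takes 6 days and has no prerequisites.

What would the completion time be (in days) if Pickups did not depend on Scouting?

16

With the dependency in place, Casting→Scouting→Pickups = 6+2+9 = 17 sets the finish at 17 days.
Without Scouting→Pickups, Pickups's earliest start moves from 8 to 0.
After: Casting→Scouting→Edit = 6+2+8 = 16 → 16 days.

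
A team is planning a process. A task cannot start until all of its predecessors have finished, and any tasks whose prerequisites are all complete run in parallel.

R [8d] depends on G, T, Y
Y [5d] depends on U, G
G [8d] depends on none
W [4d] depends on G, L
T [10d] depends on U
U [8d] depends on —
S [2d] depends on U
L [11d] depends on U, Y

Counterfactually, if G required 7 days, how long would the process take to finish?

The binding path is G→Y→L→W = 8+5+11+4 = 28; finish at 28 days.
G is on the critical path; changing it to 7 makes that path 27 days.
New critical path: U→Y→L→W = 8+5+11+4 = 28 ⇒ 28 days.

28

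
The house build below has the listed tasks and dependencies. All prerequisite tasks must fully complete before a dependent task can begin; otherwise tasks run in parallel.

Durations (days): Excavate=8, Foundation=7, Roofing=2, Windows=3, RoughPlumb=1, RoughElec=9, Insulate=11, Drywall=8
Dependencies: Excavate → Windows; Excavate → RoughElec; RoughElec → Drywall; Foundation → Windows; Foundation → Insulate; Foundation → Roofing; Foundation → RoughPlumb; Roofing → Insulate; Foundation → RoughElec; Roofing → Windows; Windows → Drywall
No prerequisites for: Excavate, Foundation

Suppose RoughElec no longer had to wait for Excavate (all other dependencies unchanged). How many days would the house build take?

24

Before: longest chain Excavate→RoughElec→Drywall = 8+9+8 = 25, finish 25.
Without Excavate→RoughElec, RoughElec's earliest start moves from 8 to 7.
The longest chain is now Foundation→RoughElec→Drywall = 7+9+8 = 24, so the house build takes 24 days.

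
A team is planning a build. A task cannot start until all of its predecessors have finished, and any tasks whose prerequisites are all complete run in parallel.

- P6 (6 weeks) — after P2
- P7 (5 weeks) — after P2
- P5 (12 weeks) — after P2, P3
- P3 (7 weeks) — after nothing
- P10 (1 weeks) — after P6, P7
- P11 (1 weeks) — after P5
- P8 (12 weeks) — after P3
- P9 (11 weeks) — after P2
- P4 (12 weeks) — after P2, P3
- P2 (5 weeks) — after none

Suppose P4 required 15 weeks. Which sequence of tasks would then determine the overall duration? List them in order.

As given, the longest chain is P3→P5→P11 = 7+12+1 = 20, so the finish is 20 weeks.
P4 has 1 week of float (longest path through it is 19).
New critical path: P3→P4 = 7+15 = 22 ⇒ 22 weeks.

P3, P4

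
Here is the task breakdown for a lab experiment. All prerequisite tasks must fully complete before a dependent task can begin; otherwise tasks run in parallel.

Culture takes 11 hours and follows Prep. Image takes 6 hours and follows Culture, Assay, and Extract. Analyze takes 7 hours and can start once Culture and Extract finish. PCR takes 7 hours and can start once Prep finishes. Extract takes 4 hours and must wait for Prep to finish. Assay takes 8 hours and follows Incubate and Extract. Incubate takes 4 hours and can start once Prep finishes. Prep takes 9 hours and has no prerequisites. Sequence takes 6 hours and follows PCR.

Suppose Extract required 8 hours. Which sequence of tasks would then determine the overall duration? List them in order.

Prep, Extract, Assay, Image

As given, the longest chain is Prep→Extract→Assay→Image = 9+4+8+6 = 27, so the finish is 27 hours.
Extract is on the critical path; changing it to 8 makes that path 31 hours.
No other chain overtakes it, so the finish is 31 hours.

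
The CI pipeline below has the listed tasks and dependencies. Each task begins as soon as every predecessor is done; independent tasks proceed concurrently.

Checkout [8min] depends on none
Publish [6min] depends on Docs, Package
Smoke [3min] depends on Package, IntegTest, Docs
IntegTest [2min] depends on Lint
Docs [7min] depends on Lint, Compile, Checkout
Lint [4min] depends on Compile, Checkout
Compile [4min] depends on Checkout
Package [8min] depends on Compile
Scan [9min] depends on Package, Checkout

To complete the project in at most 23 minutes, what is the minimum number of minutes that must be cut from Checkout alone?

Current finish: 29 minutes; target: 23.
Checkout is on every critical path, so each minute cut from Checkout cuts the finish by one (this holds down to a finish of 22).
Need 29 − 23 = 6 minutes off Checkout → Checkout becomes 2 minutes, finish becomes 23.

6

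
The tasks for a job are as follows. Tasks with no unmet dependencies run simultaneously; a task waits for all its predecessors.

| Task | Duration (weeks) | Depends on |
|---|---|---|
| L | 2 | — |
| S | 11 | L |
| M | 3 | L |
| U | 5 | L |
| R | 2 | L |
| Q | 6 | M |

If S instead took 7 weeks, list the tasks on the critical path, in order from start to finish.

As given, the longest chain is L→S = 2+11 = 13, so the finish is 13 weeks.
S is on the critical path; changing it to 7 makes that path 9 weeks.
The binding chain switches to L→M→Q = 2+3+6 = 11; finish 11 weeks.

L, M, Q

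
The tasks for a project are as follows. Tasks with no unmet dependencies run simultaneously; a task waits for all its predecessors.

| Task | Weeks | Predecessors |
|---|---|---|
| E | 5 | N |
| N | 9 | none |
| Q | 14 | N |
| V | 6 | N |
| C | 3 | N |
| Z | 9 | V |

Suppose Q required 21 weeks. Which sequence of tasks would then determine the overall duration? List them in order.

N, Q

As given, the longest chain is N→V→Z = 9+6+9 = 24, so the finish is 24 weeks.
Q is off the critical path — its longest chain is 23 weeks, giving 1 of slack.
The binding chain switches to N→Q = 9+21 = 30; finish 30 weeks.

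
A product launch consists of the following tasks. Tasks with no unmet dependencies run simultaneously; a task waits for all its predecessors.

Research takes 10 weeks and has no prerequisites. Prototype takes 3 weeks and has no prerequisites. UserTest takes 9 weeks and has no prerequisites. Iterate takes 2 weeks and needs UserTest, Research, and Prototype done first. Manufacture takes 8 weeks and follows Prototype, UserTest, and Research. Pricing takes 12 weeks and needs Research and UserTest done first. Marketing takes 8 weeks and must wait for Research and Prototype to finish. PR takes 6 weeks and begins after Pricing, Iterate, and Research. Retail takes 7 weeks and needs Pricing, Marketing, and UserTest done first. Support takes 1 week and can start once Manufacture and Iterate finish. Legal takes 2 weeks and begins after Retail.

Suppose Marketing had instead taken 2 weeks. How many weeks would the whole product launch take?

31

Baseline: Research→Pricing→Retail→Legal = 10+12+7+2 = 31 → 31 weeks.
Marketing has 4 weeks of float (longest path through it is 27).
No other chain overtakes it, so the finish is 31 weeks.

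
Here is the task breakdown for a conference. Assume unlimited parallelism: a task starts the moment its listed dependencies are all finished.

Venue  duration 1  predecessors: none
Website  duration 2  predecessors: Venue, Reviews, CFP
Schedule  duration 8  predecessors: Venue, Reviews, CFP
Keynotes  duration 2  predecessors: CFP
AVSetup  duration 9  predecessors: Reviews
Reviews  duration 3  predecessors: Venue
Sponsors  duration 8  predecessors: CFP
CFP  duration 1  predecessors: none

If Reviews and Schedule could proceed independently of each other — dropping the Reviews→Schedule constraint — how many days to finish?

13

With the dependency in place, Venue→Reviews→AVSetup = 1+3+9 = 13 sets the finish at 13 days.
Without Reviews→Schedule, Schedule's earliest start moves from 4 to 1.
The longest chain is now Venue→Reviews→AVSetup = 1+3+9 = 13, so the conference takes 13 days.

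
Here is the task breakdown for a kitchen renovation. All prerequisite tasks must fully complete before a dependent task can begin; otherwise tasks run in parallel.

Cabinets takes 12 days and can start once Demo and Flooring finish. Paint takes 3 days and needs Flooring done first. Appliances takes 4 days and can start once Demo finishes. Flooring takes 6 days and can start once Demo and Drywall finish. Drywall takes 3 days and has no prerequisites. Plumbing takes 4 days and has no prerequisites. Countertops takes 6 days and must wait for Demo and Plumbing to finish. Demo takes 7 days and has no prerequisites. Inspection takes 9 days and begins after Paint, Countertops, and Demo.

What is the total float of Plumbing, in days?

Demo→Flooring→Cabinets = 7+6+12 = 25 sets the makespan at 25 days.
Longest path through Plumbing: 19 days (earliest finish 4, latest finish 10).
So Plumbing can slip 10 − 4 = 6 days.

6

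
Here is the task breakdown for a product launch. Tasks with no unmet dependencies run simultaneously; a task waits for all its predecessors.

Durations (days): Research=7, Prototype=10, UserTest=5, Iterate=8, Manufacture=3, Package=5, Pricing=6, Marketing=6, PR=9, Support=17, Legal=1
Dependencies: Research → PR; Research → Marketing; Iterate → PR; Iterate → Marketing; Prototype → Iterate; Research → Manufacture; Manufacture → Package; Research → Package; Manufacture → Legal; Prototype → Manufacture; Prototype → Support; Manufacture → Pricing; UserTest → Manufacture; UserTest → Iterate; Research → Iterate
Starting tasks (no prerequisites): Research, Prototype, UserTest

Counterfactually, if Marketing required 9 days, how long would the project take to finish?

As given, the longest chain is Prototype→Iterate→PR = 10+8+9 = 27, so the finish is 27 days.
Marketing has 3 days of float (longest path through it is 24).
New critical path: Prototype→Iterate→Marketing = 10+8+9 = 27 ⇒ 27 days.

27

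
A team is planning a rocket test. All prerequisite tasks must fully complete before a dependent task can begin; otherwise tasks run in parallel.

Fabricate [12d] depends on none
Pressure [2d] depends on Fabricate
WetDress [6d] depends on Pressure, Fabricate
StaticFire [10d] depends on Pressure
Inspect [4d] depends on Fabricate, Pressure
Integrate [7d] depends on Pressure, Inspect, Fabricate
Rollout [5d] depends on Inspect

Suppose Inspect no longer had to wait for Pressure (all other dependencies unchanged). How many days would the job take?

Original critical path: Fabricate→Pressure→Inspect→Integrate = 12+2+4+7 = 25 ⇒ 25 days.
Without Pressure→Inspect, Inspect's earliest start moves from 14 to 12.
New critical path: Fabricate→Pressure→StaticFire = 12+2+10 = 24 ⇒ 24 days.

24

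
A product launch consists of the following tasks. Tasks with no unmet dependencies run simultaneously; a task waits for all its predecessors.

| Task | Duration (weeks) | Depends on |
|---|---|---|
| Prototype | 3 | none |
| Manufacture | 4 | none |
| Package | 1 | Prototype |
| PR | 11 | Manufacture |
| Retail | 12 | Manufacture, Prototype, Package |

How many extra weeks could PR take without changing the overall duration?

Prototype→Package→Retail = 3+1+12 = 16 sets the makespan at 16 weeks.
PR finishes as early as 15 and must finish by 16.
So PR can slip 16 − 15 = 1 week.

1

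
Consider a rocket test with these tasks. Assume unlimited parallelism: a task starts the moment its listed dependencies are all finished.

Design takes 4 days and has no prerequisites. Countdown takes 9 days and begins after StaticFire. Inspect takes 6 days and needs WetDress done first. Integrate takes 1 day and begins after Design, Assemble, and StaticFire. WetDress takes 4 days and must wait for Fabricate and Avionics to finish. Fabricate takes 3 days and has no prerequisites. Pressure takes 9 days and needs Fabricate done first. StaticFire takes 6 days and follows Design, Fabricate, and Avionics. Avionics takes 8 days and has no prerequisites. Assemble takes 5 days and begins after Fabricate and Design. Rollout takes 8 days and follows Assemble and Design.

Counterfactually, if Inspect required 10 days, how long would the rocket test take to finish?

Actual critical path: Avionics→StaticFire→Countdown = 8+6+9 = 23 ⇒ 23 days.
The longest path through Inspect is only 18 days, so Inspect has float 5.
No other chain overtakes it, so the finish is 23 days.

23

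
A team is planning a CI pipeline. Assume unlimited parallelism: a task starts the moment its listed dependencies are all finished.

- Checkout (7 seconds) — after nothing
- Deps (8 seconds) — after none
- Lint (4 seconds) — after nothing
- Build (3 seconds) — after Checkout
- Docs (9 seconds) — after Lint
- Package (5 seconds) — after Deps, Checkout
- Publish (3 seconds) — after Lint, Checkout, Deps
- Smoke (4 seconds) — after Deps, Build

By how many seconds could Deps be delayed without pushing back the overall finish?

Critical path: Checkout→Build→Smoke = 7+3+4 = 14, so the finish is 14 seconds.
The longest chain containing Deps totals 13 seconds.
Float = 14 − 13 = 1.

1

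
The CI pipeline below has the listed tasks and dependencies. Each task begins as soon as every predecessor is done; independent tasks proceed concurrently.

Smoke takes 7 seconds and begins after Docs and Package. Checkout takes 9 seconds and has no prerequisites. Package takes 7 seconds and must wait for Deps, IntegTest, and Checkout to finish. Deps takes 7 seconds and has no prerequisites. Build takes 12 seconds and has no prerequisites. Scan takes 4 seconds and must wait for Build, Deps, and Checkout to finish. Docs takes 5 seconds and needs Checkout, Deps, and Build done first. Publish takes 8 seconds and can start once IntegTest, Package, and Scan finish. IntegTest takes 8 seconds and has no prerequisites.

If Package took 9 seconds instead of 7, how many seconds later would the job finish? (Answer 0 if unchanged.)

Actual critical path: Checkout→Package→Publish = 9+7+8 = 24 ⇒ 24 seconds.
Package lies on that path, so at 9 seconds the path becomes 26 seconds.
No other chain overtakes it, so the finish is 26 seconds.
Change in finish: 26 − 24 = +2 seconds.

2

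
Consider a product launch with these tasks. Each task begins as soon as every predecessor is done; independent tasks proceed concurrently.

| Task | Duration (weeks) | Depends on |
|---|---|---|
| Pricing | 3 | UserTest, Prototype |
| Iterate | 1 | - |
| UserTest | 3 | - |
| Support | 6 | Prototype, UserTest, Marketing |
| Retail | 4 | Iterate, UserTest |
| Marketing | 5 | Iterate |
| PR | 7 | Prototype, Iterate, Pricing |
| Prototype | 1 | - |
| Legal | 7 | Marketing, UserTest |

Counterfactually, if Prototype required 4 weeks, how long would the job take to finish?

14

The binding path is UserTest→Pricing→PR = 3+3+7 = 13; finish at 13 weeks.
Prototype has 2 weeks of float (longest path through it is 11).
New critical path: Prototype→Pricing→PR = 4+3+7 = 14 ⇒ 14 weeks.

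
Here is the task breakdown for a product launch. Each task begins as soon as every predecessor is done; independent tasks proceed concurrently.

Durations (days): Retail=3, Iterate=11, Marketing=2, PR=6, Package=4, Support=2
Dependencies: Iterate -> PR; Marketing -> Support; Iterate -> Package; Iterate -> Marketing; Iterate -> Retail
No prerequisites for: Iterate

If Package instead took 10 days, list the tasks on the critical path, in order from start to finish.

Iterate, Package

Baseline: Iterate→PR = 11+6 = 17 → 17 days.
The longest path through Package is only 15 days, so Package has float 2.
New critical path: Iterate→Package = 11+10 = 21 ⇒ 21 days.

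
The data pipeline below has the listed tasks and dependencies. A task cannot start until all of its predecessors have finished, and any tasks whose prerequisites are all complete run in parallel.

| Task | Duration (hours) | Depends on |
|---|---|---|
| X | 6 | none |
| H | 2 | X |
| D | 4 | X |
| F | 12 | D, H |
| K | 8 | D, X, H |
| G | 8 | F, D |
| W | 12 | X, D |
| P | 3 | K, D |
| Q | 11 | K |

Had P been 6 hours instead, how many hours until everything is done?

30

As given, the longest chain is X→D→F→G = 6+4+12+8 = 30, so the finish is 30 hours.
P is off the critical path — its longest chain is 21 hours, giving 9 of slack.
No other chain overtakes it, so the finish is 30 hours.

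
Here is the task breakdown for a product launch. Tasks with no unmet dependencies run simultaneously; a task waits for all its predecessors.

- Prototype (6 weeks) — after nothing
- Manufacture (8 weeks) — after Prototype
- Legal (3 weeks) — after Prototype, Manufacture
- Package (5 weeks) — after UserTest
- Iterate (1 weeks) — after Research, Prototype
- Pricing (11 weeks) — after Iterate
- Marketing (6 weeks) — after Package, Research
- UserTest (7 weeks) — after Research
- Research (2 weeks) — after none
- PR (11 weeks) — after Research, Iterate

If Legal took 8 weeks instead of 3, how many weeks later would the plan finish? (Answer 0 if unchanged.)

As given, the longest chain is Research→UserTest→Package→Marketing = 2+7+5+6 = 20, so the finish is 20 weeks.
Legal has 3 weeks of float (longest path through it is 17).
Now Prototype→Manufacture→Legal = 6+8+8 = 22 is longest, so the finish becomes 22 weeks.
Change in finish: 22 − 20 = +2 weeks.

2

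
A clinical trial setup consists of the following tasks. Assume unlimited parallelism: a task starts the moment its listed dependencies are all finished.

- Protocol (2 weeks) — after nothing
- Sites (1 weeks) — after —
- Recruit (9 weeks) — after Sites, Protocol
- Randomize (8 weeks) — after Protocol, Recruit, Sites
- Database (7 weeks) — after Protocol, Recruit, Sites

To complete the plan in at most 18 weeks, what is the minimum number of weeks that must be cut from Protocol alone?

1

Current finish: 19 weeks; target: 18.
Protocol is on every critical path, so each week cut from Protocol cuts the finish by one (this holds down to a finish of 18).
Need 19 − 18 = 1 week off Protocol → Protocol becomes 1 week, finish becomes 18.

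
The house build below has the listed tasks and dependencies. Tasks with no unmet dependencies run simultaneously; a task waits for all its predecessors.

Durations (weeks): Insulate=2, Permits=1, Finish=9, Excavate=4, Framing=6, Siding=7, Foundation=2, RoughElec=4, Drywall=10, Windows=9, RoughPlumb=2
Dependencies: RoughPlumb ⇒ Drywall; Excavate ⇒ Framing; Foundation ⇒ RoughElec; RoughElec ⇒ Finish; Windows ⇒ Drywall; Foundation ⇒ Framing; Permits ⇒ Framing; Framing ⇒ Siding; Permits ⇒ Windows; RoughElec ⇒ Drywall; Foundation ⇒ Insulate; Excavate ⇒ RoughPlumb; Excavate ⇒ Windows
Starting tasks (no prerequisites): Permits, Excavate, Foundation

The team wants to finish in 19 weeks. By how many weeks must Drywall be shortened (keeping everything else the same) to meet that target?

Current finish: 23 weeks; target: 19.
Drywall is on every critical path, so each week cut from Drywall cuts the finish by one (this holds down to a finish of 17).
Need 23 − 19 = 4 weeks off Drywall → Drywall becomes 6 weeks, finish becomes 19.

4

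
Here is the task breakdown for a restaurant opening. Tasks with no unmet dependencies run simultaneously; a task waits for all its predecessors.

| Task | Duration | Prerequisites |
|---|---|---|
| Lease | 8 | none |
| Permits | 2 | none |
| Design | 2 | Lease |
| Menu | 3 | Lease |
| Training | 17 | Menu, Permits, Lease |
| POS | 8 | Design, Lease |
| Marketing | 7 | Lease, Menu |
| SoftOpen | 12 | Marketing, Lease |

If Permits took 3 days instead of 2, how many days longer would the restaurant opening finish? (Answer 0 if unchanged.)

0

As given, the longest chain is Lease→Menu→Marketing→SoftOpen = 8+3+7+12 = 30, so the finish is 30 days.
Permits is off the critical path — its longest chain is 19 days, giving 11 of slack.
That remains the longest chain; total 30 days.
Change in finish: 30 − 30 = +0 days.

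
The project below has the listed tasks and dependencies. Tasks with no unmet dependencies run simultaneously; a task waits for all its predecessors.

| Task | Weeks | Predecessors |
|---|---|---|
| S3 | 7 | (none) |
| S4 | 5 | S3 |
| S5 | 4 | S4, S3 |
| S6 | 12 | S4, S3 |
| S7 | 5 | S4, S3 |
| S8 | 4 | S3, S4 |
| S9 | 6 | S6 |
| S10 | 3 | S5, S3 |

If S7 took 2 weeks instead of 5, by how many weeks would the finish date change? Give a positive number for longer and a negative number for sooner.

0

Critical path before the change: S3→S4→S6→S9 = 7+5+12+6 = 30 giving 30 weeks.
S7 is off the critical path — its longest chain is 17 weeks, giving 13 of slack.
The critical path is still S3→S4→S6→S9; finish is now 30 weeks.
Change in finish: 30 − 30 = +0 weeks.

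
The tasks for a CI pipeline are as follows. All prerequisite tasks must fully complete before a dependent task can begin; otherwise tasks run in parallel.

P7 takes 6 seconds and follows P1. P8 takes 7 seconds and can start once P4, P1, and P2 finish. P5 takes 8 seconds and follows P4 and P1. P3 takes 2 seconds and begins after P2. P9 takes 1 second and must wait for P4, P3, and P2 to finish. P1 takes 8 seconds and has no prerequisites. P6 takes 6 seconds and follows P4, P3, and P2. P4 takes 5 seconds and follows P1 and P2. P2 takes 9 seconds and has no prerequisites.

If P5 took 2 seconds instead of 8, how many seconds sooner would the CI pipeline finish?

1

Baseline: P2→P4→P5 = 9+5+8 = 22 → 22 seconds.
Since P5 is critical, the -6 change carries straight to that chain (now 16 seconds).
Now P2→P4→P8 = 9+5+7 = 21 is longest, so the finish becomes 21 seconds.
Change in finish: 21 − 22 = -1 seconds.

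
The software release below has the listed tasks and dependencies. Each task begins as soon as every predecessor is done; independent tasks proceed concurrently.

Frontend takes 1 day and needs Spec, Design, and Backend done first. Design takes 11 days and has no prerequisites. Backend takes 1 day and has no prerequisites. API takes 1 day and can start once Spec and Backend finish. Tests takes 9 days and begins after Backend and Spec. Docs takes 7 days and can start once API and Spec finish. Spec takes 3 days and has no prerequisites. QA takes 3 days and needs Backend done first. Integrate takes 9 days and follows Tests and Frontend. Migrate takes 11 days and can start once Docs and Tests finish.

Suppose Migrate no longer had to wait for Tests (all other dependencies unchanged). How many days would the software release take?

22

With the dependency in place, Spec→Tests→Migrate = 3+9+11 = 23 sets the finish at 23 days.
Without Tests→Migrate, Migrate's earliest start moves from 12 to 11.
After: Spec→API→Docs→Migrate = 3+1+7+11 = 22 → 22 days.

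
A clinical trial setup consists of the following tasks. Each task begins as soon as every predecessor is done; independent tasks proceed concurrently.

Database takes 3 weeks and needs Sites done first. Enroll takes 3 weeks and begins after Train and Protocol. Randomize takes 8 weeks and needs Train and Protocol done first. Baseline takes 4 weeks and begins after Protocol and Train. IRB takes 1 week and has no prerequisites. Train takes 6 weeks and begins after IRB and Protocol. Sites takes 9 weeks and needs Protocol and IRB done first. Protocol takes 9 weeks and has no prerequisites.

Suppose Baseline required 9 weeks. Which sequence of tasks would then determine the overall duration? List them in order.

Protocol, Train, Baseline

Baseline: Protocol→Train→Randomize = 9+6+8 = 23 → 23 weeks.
Baseline is off the critical path — its longest chain is 19 weeks, giving 4 of slack.
New critical path: Protocol→Train→Baseline = 9+6+9 = 24 ⇒ 24 weeks.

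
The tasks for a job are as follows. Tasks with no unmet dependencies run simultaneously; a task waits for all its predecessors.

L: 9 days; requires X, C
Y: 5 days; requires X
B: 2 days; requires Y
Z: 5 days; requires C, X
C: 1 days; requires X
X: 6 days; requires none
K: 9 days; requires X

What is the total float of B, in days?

X→C→L = 6+1+9 = 16 sets the makespan at 16 days.
The longest chain containing B totals 13 days.
Slack of B = 14 − 11 = 3 days.

3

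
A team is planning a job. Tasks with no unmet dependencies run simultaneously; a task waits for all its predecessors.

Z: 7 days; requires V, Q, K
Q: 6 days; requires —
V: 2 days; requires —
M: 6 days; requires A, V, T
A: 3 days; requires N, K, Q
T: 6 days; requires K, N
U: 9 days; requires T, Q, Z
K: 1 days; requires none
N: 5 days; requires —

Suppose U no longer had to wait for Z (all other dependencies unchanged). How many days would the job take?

Original critical path: Q→Z→U = 6+7+9 = 22 ⇒ 22 days.
Without Z→U, U's earliest start moves from 13 to 11.
After: N→T→U = 5+6+9 = 20 → 20 days.

20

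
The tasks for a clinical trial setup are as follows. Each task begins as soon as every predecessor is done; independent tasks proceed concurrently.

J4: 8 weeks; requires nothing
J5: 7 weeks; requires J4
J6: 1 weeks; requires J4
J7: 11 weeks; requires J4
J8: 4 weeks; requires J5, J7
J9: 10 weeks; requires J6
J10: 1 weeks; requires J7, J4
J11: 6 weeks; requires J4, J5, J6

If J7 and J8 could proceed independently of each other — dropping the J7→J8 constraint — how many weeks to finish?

21

With the dependency in place, J4→J7→J8 = 8+11+4 = 23 sets the finish at 23 weeks.
Without J7→J8, J8's earliest start moves from 19 to 15.
The longest chain is now J4→J5→J11 = 8+7+6 = 21, so the job takes 21 weeks.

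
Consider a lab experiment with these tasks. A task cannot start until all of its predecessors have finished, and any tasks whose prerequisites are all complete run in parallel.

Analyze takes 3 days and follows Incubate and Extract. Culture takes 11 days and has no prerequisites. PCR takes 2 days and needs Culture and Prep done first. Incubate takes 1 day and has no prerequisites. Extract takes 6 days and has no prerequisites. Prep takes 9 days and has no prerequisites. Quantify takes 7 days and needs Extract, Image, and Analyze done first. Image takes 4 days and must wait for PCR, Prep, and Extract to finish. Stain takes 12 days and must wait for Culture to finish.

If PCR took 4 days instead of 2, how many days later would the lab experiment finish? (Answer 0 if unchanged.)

Critical path before the change: Culture→PCR→Image→Quantify = 11+2+4+7 = 24 giving 24 days.
PCR lies on that path, so at 4 days the path becomes 26 days.
The critical path is still Culture→PCR→Image→Quantify; finish is now 26 days.
Change in finish: 26 − 24 = +2 days.

2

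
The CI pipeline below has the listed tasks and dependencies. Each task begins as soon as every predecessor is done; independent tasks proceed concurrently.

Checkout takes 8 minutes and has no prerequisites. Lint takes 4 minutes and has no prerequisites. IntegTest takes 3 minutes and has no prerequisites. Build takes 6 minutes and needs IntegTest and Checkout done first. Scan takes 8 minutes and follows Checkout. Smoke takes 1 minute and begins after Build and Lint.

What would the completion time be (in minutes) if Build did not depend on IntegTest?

Original critical path: Checkout→Scan = 8+8 = 16 ⇒ 16 minutes.
Dropping IntegTest→Build doesn't change Build's earliest start (8); another predecessor still binds.
The longest chain is now Checkout→Scan = 8+8 = 16, so the plan takes 16 minutes.

16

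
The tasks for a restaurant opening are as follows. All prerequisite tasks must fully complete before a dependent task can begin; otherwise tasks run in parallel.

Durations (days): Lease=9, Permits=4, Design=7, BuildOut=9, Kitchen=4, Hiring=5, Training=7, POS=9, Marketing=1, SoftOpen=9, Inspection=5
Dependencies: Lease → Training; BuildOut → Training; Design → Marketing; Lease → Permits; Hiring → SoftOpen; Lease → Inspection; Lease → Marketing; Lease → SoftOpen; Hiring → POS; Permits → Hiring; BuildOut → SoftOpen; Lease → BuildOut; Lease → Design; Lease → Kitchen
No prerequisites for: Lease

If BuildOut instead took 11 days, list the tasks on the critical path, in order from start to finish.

Lease, BuildOut, SoftOpen

Baseline: Lease→BuildOut→SoftOpen = 9+9+9 = 27 → 27 days.
Since BuildOut is critical, the +2 change carries straight to that chain (now 29 days).
No other chain overtakes it, so the finish is 29 days.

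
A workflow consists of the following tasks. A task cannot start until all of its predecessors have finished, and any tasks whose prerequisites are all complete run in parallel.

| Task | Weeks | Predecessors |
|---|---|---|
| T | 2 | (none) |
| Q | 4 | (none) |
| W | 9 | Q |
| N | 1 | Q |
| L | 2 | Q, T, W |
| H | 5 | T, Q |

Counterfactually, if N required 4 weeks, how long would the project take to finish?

The binding path is Q→W→L = 4+9+2 = 15; finish at 15 weeks.
The longest path through N is only 5 weeks, so N has float 10.
No other chain overtakes it, so the finish is 15 weeks.

15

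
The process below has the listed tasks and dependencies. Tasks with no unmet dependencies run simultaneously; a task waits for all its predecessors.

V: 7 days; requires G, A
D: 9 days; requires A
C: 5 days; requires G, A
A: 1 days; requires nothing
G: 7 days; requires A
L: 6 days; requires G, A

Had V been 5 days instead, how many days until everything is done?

14

As given, the longest chain is A→G→V = 1+7+7 = 15, so the finish is 15 days.
V is on the critical path; changing it to 5 makes that path 13 days.
Now A→G→L = 1+7+6 = 14 is longest, so the finish becomes 14 days.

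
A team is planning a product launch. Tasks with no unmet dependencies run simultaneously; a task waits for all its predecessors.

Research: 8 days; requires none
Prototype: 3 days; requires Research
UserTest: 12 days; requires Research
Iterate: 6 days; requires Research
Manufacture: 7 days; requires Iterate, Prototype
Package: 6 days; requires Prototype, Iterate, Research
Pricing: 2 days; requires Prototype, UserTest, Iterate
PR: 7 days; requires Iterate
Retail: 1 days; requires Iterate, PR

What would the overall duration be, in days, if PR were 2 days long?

The binding path is Research→Iterate→PR→Retail = 8+6+7+1 = 22; finish at 22 days.
PR is on the critical path; changing it to 2 makes that path 17 days.
The binding chain switches to Research→UserTest→Pricing = 8+12+2 = 22; finish 22 days.

22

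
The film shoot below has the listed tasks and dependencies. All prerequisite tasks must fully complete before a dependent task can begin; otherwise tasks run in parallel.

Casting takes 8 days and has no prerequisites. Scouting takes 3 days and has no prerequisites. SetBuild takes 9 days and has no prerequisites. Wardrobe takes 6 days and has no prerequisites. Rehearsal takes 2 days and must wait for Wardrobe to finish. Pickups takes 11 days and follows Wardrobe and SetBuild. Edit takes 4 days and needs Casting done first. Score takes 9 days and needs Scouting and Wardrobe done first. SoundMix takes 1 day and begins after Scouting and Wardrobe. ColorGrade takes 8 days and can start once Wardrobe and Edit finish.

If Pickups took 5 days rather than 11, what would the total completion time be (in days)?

20

Actual critical path: SetBuild→Pickups = 9+11 = 20 ⇒ 20 days.
Pickups lies on that path, so at 5 days the path becomes 14 days.
The binding chain switches to Casting→Edit→ColorGrade = 8+4+8 = 20; finish 20 days.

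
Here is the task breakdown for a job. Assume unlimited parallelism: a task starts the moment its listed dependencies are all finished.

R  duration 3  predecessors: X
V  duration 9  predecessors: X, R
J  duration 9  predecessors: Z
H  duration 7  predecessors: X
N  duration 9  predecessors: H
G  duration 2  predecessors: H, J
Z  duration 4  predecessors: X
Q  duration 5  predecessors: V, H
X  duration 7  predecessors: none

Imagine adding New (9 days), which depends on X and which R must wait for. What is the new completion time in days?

Originally the project takes 24 days.
With New inserted, R now waits for max(X, New).
New critical path: X→New→R→V→Q = 7+9+3+9+5 = 33 ⇒ 33 days.

33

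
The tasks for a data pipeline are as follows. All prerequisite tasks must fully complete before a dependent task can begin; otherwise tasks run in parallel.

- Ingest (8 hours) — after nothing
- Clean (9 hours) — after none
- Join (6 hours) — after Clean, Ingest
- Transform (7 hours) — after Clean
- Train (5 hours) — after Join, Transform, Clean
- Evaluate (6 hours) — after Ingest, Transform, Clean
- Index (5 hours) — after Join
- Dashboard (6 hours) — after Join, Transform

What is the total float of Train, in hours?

Critical path: Clean→Transform→Evaluate = 9+7+6 = 22, so the finish is 22 hours.
The longest chain containing Train totals 21 hours.
Float = 22 − 21 = 1.

1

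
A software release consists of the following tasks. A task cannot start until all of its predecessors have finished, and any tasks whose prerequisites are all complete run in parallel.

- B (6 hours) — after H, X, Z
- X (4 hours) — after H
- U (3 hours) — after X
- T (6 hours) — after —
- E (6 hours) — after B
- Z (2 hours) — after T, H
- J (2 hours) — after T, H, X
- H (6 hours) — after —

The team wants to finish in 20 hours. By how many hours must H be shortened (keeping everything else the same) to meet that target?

2

Current finish: 22 hours; target: 20.
H is on every critical path, so each hour cut from H cuts the finish by one (this holds down to a finish of 20).
Need 22 − 20 = 2 hours off H → H becomes 4 hours, finish becomes 20.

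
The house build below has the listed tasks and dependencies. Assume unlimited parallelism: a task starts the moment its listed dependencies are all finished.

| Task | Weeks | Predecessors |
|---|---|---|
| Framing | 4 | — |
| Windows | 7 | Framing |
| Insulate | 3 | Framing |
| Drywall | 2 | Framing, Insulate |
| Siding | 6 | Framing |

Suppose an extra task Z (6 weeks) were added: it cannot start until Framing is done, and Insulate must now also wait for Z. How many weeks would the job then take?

Originally the job takes 11 weeks.
With Z inserted, Insulate now waits for max(Framing, Z).
New critical path: Framing→Z→Insulate→Drywall = 4+6+3+2 = 15 ⇒ 15 weeks.

15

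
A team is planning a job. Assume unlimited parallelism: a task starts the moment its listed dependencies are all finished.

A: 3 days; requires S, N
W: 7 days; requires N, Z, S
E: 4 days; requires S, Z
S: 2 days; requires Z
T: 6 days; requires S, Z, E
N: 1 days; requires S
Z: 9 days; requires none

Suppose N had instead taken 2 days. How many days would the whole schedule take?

21

Critical path before the change: Z→S→E→T = 9+2+4+6 = 21 giving 21 days.
N is off the critical path — its longest chain is 19 days, giving 2 of slack.
The critical path is still Z→S→E→T; finish is now 21 days.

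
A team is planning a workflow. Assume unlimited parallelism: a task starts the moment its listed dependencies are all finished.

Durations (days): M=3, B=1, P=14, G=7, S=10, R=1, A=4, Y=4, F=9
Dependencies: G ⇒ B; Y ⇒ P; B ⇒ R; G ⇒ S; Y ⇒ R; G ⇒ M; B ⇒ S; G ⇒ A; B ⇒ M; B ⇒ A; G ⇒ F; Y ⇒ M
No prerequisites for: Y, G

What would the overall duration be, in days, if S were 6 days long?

18

Actual critical path: G→B→S = 7+1+10 = 18 ⇒ 18 days.
S lies on that path, so at 6 days the path becomes 14 days.
New critical path: Y→P = 4+14 = 18 ⇒ 18 days.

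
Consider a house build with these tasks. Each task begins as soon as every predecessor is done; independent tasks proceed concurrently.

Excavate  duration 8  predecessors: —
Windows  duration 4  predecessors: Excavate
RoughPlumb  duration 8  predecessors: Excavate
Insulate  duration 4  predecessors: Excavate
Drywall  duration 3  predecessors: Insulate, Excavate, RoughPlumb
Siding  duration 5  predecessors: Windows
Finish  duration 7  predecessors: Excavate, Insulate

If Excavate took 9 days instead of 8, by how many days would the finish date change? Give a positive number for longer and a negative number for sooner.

1

As given, the longest chain is Excavate→RoughPlumb→Drywall = 8+8+3 = 19, so the finish is 19 days.
Since Excavate is critical, the +1 change carries straight to that chain (now 20 days).
That remains the longest chain; total 20 days.
Change in finish: 20 − 19 = +1 days.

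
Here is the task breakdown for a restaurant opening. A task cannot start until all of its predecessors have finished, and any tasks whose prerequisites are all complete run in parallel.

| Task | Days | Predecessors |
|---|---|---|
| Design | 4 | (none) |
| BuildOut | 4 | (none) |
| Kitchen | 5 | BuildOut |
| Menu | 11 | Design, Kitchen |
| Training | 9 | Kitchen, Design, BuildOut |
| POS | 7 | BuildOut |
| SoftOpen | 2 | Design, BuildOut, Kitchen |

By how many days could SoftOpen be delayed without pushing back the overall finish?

9

The longest chain is BuildOut→Kitchen→Menu = 4+5+11 = 20; overall finish 20 days.
SoftOpen finishes as early as 11 and must finish by 20.
Float = 20 − 11 = 9.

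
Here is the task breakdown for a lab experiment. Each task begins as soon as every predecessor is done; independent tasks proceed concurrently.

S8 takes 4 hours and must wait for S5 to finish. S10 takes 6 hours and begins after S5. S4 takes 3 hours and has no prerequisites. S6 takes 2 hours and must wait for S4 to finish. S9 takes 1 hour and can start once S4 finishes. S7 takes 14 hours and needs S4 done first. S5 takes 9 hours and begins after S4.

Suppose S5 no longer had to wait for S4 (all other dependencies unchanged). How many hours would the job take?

With the dependency in place, S4→S5→S10 = 3+9+6 = 18 sets the finish at 18 hours.
Without S4→S5, S5's earliest start moves from 3 to 0.
The longest chain is now S4→S7 = 3+14 = 17, so the job takes 17 hours.

17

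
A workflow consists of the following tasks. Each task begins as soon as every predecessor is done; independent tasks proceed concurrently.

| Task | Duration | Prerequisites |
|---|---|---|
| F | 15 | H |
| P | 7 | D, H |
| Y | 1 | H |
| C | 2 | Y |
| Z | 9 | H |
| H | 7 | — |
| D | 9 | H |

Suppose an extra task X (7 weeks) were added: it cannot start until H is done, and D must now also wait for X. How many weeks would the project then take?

30

Originally the project takes 23 weeks.
With X inserted, D now waits for max(H, X).
New critical path: H→X→D→P = 7+7+9+7 = 30 ⇒ 30 weeks.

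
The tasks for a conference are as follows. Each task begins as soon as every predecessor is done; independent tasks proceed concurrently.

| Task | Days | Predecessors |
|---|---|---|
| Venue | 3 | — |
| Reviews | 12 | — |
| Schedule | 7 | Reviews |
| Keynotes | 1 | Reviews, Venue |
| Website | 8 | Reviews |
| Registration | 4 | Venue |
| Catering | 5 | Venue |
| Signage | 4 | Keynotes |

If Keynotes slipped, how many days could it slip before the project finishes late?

3

The longest chain is Reviews→Website = 12+8 = 20; overall finish 20 days.
Keynotes finishes as early as 13 and must finish by 16.
Slack of Keynotes = 15 − 12 = 3 days.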